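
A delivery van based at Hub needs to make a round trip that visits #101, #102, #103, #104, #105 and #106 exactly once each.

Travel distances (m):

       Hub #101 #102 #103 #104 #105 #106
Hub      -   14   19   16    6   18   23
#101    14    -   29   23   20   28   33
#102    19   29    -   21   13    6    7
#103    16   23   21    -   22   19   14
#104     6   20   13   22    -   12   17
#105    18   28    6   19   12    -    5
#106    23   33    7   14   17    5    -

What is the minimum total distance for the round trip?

Minimum total distance: 81 m.

Hub → #101 → #102 → #103 → #104 → #105 → #106 → Hub: 14+29+21+22+12+5+23 = 126
Hub → #101 → #102 → #103 → #104 → #106 → #105 → Hub: 14+29+21+22+17+5+18 = 126
Hub → #101 → #102 → #103 → #105 → #104 → #106 → Hub: 14+29+21+19+12+17+23 = 135
Hub → #101 → #102 → #103 → #105 → #106 → #104 → Hub: 14+29+21+19+5+17+6 = 111
Hub → #101 → #102 → #103 → #106 → #104 → #105 → Hub: 14+29+21+14+17+12+18 = 125
Hub → #101 → #102 → #103 → #106 → #105 → #104 → Hub: 14+29+21+14+5+12+6 = 101
Hub → #101 → #102 → #104 → #103 → #105 → #106 → Hub: 14+29+13+22+19+5+23 = 125
Hub → #101 → #102 → #104 → #103 → #106 → #105 → Hub: 14+29+13+22+14+5+18 = 115
… (352 more)
Hub → #101 → #103 → #106 → #105 → #102 → #104 → Hub: 14+23+14+5+6+13+6 = 81  ← best
The minimum is 81.
One optimal route: Hub → #101 → #103 → #106 → #105 → #102 → #104 → Hub (or its reverse).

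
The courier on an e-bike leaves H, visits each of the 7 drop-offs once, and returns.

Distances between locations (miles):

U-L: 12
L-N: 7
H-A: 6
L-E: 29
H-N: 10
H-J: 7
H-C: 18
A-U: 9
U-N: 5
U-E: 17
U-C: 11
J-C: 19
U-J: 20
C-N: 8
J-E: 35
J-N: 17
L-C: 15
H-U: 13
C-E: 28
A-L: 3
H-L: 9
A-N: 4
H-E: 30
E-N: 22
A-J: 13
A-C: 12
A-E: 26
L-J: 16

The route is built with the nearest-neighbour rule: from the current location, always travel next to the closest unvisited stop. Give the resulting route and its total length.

Nearest-neighbour total = 116 miles; route H → A → L → N → U → C → J → E → H.

From H: distances to unvisited — A=6, J=7, L=9, N=10, U=13, C=18, E=30. Nearest is A (6).
From A: distances to unvisited — L=3, N=4, U=9, C=12, J=13, E=26. Nearest is L (3).
From L: distances to unvisited — N=7, U=12, C=15, J=16, E=29. Nearest is N (7).
From N: distances to unvisited — U=5, C=8, J=17, E=22. Nearest is U (5).
From U: distances to unvisited — C=11, E=17, J=20. Nearest is C (11).
From C: distances to unvisited — J=19, E=28. Nearest is J (19).
From J: distances to unvisited — E=35. Nearest is E (35).
Return E→H: 30.
Total = 6 + 3 + 7 + 5 + 11 + 19 + 35 + 30 = 116.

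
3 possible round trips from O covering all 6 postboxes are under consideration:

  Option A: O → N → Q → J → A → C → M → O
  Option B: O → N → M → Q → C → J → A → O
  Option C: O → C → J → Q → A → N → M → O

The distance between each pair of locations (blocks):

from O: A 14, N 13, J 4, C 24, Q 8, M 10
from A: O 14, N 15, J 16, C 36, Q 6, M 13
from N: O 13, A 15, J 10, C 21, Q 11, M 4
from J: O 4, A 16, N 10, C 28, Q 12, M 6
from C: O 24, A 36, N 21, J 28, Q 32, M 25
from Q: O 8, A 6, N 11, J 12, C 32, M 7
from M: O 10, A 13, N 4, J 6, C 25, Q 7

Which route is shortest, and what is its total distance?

Option A: 13 + 11 + 12 + 16 + 36 + 25 + 10 = 123
Option B: 13 + 4 + 7 + 32 + 28 + 16 + 14 = 114
Option C: 24 + 28 + 12 + 6 + 15 + 4 + 10 = 99

Shortest is Option C, total 99 blocks.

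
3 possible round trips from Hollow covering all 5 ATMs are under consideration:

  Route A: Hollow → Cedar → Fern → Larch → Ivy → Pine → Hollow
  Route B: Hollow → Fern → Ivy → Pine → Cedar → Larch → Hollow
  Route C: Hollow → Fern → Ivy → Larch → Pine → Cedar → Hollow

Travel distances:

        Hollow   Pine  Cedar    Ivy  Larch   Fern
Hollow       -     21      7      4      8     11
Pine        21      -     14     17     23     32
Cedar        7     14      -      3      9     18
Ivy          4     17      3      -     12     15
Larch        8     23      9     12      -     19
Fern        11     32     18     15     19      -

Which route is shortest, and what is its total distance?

74 — Route B is the shortest.

Route A: 7 + 18 + 19 + 12 + 17 + 21 = 94
Route B: 11 + 15 + 17 + 14 + 9 + 8 = 74
Route C: 11 + 15 + 12 + 23 + 14 + 7 = 82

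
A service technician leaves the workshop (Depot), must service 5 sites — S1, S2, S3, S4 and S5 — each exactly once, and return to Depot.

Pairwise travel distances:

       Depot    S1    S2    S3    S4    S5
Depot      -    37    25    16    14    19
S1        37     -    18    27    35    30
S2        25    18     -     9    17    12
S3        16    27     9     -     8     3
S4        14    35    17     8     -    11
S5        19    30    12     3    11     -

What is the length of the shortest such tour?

Shortest round trip = 92.

There are 60 distinct closed tours to check (reversals are equivalent).
Depot - S1 - S2 - S3 - S4 - S5 - Depot: 37+18+9+8+11+19 = 102
Depot - S1 - S2 - S3 - S5 - S4 - Depot: 37+18+9+3+11+14 = 92
Depot - S1 - S2 - S4 - S3 - S5 - Depot: 37+18+17+8+3+19 = 102
Depot - S1 - S2 - S4 - S5 - S3 - Depot: 37+18+17+11+3+16 = 102
Depot - S1 - S2 - S5 - S3 - S4 - Depot: 37+18+12+3+8+14 = 92
Depot - S1 - S2 - S5 - S4 - S3 - Depot: 37+18+12+11+8+16 = 102
Depot - S1 - S3 - S2 - S4 - S5 - Depot: 37+27+9+17+11+19 = 120
Depot - S1 - S3 - S2 - S5 - S4 - Depot: 37+27+9+12+11+14 = 110
Depot - S1 - S3 - S4 - S2 - S5 - Depot: 37+27+8+17+12+19 = 120
Depot - S1 - S3 - S4 - S5 - S2 - Depot: 37+27+8+11+12+25 = 120
Depot - S1 - S3 - S5 - S2 - S4 - Depot: 37+27+3+12+17+14 = 110
Depot - S1 - S3 - S5 - S4 - S2 - Depot: 37+27+3+11+17+25 = 120
Depot - S1 - S4 - S2 - S3 - S5 - Depot: 37+35+17+9+3+19 = 120
Depot - S1 - S4 - S2 - S5 - S3 - Depot: 37+35+17+12+3+16 = 120
… (46 more)
The minimum is 92.
One optimal route: Depot → S1 → S2 → S3 → S5 → S4 → Depot (or its reverse).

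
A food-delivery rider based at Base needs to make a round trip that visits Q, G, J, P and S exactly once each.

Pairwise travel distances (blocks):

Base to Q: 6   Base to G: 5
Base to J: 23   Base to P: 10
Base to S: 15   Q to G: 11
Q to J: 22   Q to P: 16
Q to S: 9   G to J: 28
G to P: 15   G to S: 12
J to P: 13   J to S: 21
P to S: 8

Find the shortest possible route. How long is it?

Base-Q-G-J-P-S-Base: 6+11+28+13+8+15 = 81
Base-Q-G-J-S-P-Base: 6+11+28+21+8+10 = 84
Base-Q-G-P-J-S-Base: 6+11+15+13+21+15 = 81
Base-Q-G-P-S-J-Base: 6+11+15+8+21+23 = 84
Base-Q-G-S-J-P-Base: 6+11+12+21+13+10 = 73
Base-Q-G-S-P-J-Base: 6+11+12+8+13+23 = 73
Base-Q-J-G-P-S-Base: 6+22+28+15+8+15 = 94
Base-Q-J-G-S-P-Base: 6+22+28+12+8+10 = 86
Base-Q-J-P-G-S-Base: 6+22+13+15+12+15 = 83
Base-Q-J-P-S-G-Base: 6+22+13+8+12+5 = 66
Base-Q-J-S-G-P-Base: 6+22+21+12+15+10 = 86
Base-Q-J-S-P-G-Base: 6+22+21+8+15+5 = 77
Base-Q-P-G-J-S-Base: 6+16+15+28+21+15 = 101
Base-Q-P-G-S-J-Base: 6+16+15+12+21+23 = 93
… (46 more)
The minimum is 66.
One optimal route: Base → Q → J → P → S → G → Base (or its reverse).

Shortest round trip = 66 blocks.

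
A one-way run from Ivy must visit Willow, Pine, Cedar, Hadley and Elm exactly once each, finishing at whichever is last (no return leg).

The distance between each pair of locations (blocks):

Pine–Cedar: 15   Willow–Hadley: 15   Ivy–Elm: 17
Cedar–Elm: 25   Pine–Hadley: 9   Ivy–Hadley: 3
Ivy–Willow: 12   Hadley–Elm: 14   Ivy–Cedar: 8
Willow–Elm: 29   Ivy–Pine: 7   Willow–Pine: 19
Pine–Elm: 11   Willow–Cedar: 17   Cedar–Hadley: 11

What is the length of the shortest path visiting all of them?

Minimum one-way distance = 60 blocks.

There are 5! = 120 possible orderings.
Ivy - Willow - Pine - Cedar - Hadley - Elm: 12+19+15+11+14 = 71
Ivy - Willow - Pine - Cedar - Elm - Hadley: 12+19+15+25+14 = 85
Ivy - Willow - Pine - Hadley - Cedar - Elm: 12+19+9+11+25 = 76
Ivy - Willow - Pine - Hadley - Elm - Cedar: 12+19+9+14+25 = 79
Ivy - Willow - Pine - Elm - Cedar - Hadley: 12+19+11+25+11 = 78
Ivy - Willow - Pine - Elm - Hadley - Cedar: 12+19+11+14+11 = 67
Ivy - Willow - Cedar - Pine - Hadley - Elm: 12+17+15+9+14 = 67
Ivy - Willow - Cedar - Pine - Elm - Hadley: 12+17+15+11+14 = 69
Ivy - Willow - Cedar - Hadley - Pine - Elm: 12+17+11+9+11 = 60
Ivy - Willow - Cedar - Hadley - Elm - Pine: 12+17+11+14+11 = 65
Ivy - Willow - Cedar - Elm - Pine - Hadley: 12+17+25+11+9 = 74
Ivy - Willow - Cedar - Elm - Hadley - Pine: 12+17+25+14+9 = 77
Ivy - Willow - Hadley - Pine - Cedar - Elm: 12+15+9+15+25 = 76
Ivy - Willow - Hadley - Pine - Elm - Cedar: 12+15+9+11+25 = 72
… (106 more)
The minimum is 60.
One shortest path: Ivy → Willow → Cedar → Hadley → Pine → Elm.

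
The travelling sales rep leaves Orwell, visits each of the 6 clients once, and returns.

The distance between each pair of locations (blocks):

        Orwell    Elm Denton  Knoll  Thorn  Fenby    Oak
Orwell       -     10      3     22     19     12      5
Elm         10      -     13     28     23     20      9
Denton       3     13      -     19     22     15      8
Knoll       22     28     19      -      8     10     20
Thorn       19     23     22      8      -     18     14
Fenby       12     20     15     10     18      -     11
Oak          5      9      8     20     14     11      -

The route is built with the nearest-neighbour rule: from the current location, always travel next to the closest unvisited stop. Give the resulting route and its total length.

From Orwell: distances to unvisited — Denton=3, Oak=5, Elm=10, Fenby=12, Thorn=19, Knoll=22. Nearest is Denton (3).
From Denton: distances to unvisited — Oak=8, Elm=13, Fenby=15, Knoll=19, Thorn=22. Nearest is Oak (8).
From Oak: distances to unvisited — Elm=9, Fenby=11, Thorn=14, Knoll=20. Nearest is Elm (9).
From Elm: distances to unvisited — Fenby=20, Thorn=23, Knoll=28. Nearest is Fenby (20).
From Fenby: distances to unvisited — Knoll=10, Thorn=18. Nearest is Knoll (10).
From Knoll: distances to unvisited — Thorn=8. Nearest is Thorn (8).
Return Thorn→Orwell: 19.
Total = 3 + 8 + 9 + 20 + 10 + 8 + 19 = 77.

77 blocks along Orwell → Denton → Oak → Elm → Fenby → Knoll → Thorn → Orwell.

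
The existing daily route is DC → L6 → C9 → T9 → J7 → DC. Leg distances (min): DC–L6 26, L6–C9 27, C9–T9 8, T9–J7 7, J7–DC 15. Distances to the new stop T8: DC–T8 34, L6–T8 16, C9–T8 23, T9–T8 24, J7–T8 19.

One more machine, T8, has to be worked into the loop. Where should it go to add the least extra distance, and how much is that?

Insertion cost between consecutive stops i–j is d(i,T8) + d(T8,j) − d(i,j):
  between DC and L6: 34 + 16 − 26 = 24
  between L6 and C9: 16 + 23 − 27 = 12
  between C9 and T9: 23 + 24 − 8 = 39
  between T9 and J7: 24 + 19 − 7 = 36
  between J7 and DC: 19 + 34 − 15 = 38
Cheapest insertion is between L6 and C9, adding 12.
New total = 83 + 12 = 95.

Minimum extra distance: 12 min, inserting T8 between L6 and C9.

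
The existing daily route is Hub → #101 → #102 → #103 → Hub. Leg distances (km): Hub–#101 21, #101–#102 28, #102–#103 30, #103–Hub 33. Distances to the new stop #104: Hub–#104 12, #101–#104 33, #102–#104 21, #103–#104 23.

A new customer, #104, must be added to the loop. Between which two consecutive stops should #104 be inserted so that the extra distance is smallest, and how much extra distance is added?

Insertion cost between consecutive stops i–j is d(i,#104) + d(#104,j) − d(i,j):
  between Hub and #101: 12 + 33 − 21 = 24
  between #101 and #102: 33 + 21 − 28 = 26
  between #102 and #103: 21 + 23 − 30 = 14
  between #103 and Hub: 23 + 12 − 33 = 2
Cheapest insertion is between #103 and Hub, adding 2.
New total = 112 + 2 = 114.

+2 km — insert #104 between #103 and Hub.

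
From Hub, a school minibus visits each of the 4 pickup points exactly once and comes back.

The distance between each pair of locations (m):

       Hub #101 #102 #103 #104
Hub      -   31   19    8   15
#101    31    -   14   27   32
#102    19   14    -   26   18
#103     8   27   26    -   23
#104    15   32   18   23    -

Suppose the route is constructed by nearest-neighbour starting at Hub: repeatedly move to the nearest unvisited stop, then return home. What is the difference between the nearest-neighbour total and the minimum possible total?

Hub: #103=8, #104=15, #102=19, #101=31 ⇒ #103
#103: #104=23, #102=26, #101=27 ⇒ #104
#104: #102=18, #101=32 ⇒ #102
#102: #101=14 ⇒ #101
NN route Hub → #103 → #104 → #102 → #101 → Hub costs 94.
Optimal: Hub → #103 → #101 → #102 → #104 → Hub costs 82 (by enumerating all 12 distinct tours).
Excess = 94 − 82 = 12.

Excess over optimum: 12 m.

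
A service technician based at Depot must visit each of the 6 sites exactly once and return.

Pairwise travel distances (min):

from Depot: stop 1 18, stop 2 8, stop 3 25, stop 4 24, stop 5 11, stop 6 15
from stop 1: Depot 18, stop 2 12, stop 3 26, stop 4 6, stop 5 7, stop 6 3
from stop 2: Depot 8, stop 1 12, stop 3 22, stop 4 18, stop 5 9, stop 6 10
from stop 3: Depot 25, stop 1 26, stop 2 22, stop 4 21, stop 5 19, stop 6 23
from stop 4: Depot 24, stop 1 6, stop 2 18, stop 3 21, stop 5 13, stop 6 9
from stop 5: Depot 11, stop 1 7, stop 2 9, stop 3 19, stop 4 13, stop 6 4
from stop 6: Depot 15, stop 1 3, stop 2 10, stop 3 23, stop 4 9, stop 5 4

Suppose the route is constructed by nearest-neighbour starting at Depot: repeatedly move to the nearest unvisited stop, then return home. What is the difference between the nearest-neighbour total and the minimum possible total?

1 min longer than the optimal tour.

From Depot: stop 2=8, stop 5=11, stop 6=15, stop 1=18, stop 4=24, stop 3=25 → choose stop 2 (8).
From stop 2: stop 5=9, stop 6=10, stop 1=12, stop 4=18, stop 3=22 → choose stop 5 (9).
From stop 5: stop 6=4, stop 1=7, stop 4=13, stop 3=19 → choose stop 6 (4).
From stop 6: stop 1=3, stop 4=9, stop 3=23 → choose stop 1 (3).
From stop 1: stop 4=6, stop 3=26 → choose stop 4 (6).
From stop 4: stop 3=21 → choose stop 3 (21).
NN route Depot → stop 2 → stop 5 → stop 6 → stop 1 → stop 4 → stop 3 → Depot costs 76.
Optimal: Depot → stop 2 → stop 3 → stop 4 → stop 1 → stop 6 → stop 5 → Depot costs 75 (by enumerating all 360 distinct tours).
Excess = 76 − 75 = 1.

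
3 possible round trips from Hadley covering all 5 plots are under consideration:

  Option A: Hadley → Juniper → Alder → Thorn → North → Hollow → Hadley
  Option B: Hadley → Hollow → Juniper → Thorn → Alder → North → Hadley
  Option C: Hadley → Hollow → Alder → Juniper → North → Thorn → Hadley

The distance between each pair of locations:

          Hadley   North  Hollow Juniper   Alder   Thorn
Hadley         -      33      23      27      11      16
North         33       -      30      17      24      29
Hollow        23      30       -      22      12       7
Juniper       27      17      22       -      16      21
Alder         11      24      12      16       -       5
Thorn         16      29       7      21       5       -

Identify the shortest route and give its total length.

113 — Option C is the shortest.

Option A: 27 + 16 + 5 + 29 + 30 + 23 = 130
Option B: 23 + 22 + 21 + 5 + 24 + 33 = 128
Option C: 23 + 12 + 16 + 17 + 29 + 16 = 113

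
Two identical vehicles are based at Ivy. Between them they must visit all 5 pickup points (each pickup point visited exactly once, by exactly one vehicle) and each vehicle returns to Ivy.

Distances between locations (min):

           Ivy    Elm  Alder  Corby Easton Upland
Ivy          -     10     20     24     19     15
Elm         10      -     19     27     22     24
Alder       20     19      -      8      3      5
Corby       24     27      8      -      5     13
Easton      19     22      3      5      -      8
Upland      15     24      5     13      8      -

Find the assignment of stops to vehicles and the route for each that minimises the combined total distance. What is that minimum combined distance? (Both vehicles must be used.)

72 min — the smallest possible combined total.

Check every non-empty split of the stops between the two vehicles; for each half take its own optimal tour:
  {Elm} + {Alder, Corby, Easton, Upland}: 20 + 52 = 72
  {Alder} + {Elm, Corby, Easton, Upland}: 40 + 65 = 105
  {Elm, Alder} + {Corby, Easton, Upland}: 49 + 52 = 101
  {Corby} + {Elm, Alder, Easton, Upland}: 48 + 55 = 103
  {Elm, Corby} + {Alder, Easton, Upland}: 61 + 42 = 103
  {Alder, Corby} + {Elm, Easton, Upland}: 52 + 55 = 107
  … (15 splits in total)
Best: vehicle 1 Ivy → Elm → Ivy = 20; vehicle 2 Ivy → Corby → Easton → Alder → Upland → Ivy = 52; combined 72.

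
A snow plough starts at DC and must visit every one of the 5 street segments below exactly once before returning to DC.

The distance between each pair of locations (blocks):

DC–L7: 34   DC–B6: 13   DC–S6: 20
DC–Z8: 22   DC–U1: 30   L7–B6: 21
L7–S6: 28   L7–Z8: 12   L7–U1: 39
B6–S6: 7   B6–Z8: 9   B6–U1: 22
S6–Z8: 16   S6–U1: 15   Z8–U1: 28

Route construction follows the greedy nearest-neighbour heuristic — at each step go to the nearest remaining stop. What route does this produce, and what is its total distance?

At DC the remaining stops are B6 13, S6 20, Z8 22, U1 30, L7 34; go to B6.
At B6 the remaining stops are S6 7, Z8 9, L7 21, U1 22; go to S6.
At S6 the remaining stops are U1 15, Z8 16, L7 28; go to U1.
At U1 the remaining stops are Z8 28, L7 39; go to Z8.
At Z8 the remaining stops are L7 12; go to L7.
Return L7→DC: 34.
Total = 13 + 7 + 15 + 28 + 12 + 34 = 109.

Total distance 109 blocks via the nearest-neighbour route DC → B6 → S6 → U1 → Z8 → L7 → DC.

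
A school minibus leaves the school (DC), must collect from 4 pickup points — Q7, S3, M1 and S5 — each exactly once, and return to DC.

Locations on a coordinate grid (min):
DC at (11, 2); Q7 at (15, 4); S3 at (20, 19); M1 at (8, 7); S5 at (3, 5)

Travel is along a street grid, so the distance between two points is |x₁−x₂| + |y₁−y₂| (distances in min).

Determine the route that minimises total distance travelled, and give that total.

With 4 stops there are 4!/2 = 12 distinct round trips (a route and its reverse cost the same).
DC - Q7 - S3 - M1 - S5 - DC: 6+20+24+7+11 = 68
DC - Q7 - S3 - S5 - M1 - DC: 6+20+31+7+8 = 72
DC - Q7 - M1 - S3 - S5 - DC: 6+10+24+31+11 = 82
DC - Q7 - M1 - S5 - S3 - DC: 6+10+7+31+26 = 80
DC - Q7 - S5 - S3 - M1 - DC: 6+13+31+24+8 = 82
DC - Q7 - S5 - M1 - S3 - DC: 6+13+7+24+26 = 76
DC - S3 - Q7 - M1 - S5 - DC: 26+20+10+7+11 = 74
DC - S3 - Q7 - S5 - M1 - DC: 26+20+13+7+8 = 74
DC - S3 - M1 - Q7 - S5 - DC: 26+24+10+13+11 = 84
DC - S3 - S5 - Q7 - M1 - DC: 26+31+13+10+8 = 88
DC - M1 - Q7 - S3 - S5 - DC: 8+10+20+31+11 = 80
DC - M1 - S3 - Q7 - S5 - DC: 8+24+20+13+11 = 76
The minimum is 68.
One optimal route: DC → Q7 → S3 → M1 → S5 → DC (or its reverse).

68 min — the shortest possible round trip.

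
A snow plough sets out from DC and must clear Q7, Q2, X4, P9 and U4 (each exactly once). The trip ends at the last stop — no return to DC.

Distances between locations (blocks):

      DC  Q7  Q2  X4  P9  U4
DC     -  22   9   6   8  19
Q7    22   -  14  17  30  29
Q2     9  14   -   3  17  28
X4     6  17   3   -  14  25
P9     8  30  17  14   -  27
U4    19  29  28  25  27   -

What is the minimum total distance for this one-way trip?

There are 5! = 120 possible orderings.
DC→Q7→Q2→X4→P9→U4: 22+14+3+14+27 = 80
DC→Q7→Q2→X4→U4→P9: 22+14+3+25+27 = 91
DC→Q7→Q2→P9→X4→U4: 22+14+17+14+25 = 92
DC→Q7→Q2→P9→U4→X4: 22+14+17+27+25 = 105
DC→Q7→Q2→U4→X4→P9: 22+14+28+25+14 = 103
DC→Q7→Q2→U4→P9→X4: 22+14+28+27+14 = 105
DC→Q7→X4→Q2→P9→U4: 22+17+3+17+27 = 86
DC→Q7→X4→Q2→U4→P9: 22+17+3+28+27 = 97
DC→Q7→X4→P9→Q2→U4: 22+17+14+17+28 = 98
DC→Q7→X4→P9→U4→Q2: 22+17+14+27+28 = 108
DC→Q7→X4→U4→Q2→P9: 22+17+25+28+17 = 109
DC→Q7→X4→U4→P9→Q2: 22+17+25+27+17 = 108
DC→Q7→P9→Q2→X4→U4: 22+30+17+3+25 = 97
DC→Q7→P9→Q2→U4→X4: 22+30+17+28+25 = 122
… (106 more)
DC→P9→X4→Q2→Q7→U4: 8+14+3+14+29 = 68  ← best
The minimum is 68.
One shortest path: DC → P9 → X4 → Q2 → Q7 → U4.

Shortest open route: 68 blocks.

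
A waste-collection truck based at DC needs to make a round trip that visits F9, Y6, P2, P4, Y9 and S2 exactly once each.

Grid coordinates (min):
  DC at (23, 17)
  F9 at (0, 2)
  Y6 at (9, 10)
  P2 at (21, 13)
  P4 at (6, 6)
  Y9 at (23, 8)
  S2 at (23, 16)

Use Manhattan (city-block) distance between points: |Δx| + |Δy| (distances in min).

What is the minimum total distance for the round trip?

Minimum total distance: 76 min.

There are 360 distinct closed tours to check (reversals are equivalent).
DC-F9-Y6-P2-P4-Y9-S2-DC: 38+17+15+22+19+8+1 = 120
DC-F9-Y6-P2-P4-S2-Y9-DC: 38+17+15+22+27+8+9 = 136
DC-F9-Y6-P2-Y9-P4-S2-DC: 38+17+15+7+19+27+1 = 124
DC-F9-Y6-P2-Y9-S2-P4-DC: 38+17+15+7+8+27+28 = 140
DC-F9-Y6-P2-S2-P4-Y9-DC: 38+17+15+5+27+19+9 = 130
DC-F9-Y6-P2-S2-Y9-P4-DC: 38+17+15+5+8+19+28 = 130
DC-F9-Y6-P4-P2-Y9-S2-DC: 38+17+7+22+7+8+1 = 100
DC-F9-Y6-P4-P2-S2-Y9-DC: 38+17+7+22+5+8+9 = 106
… (352 more)
DC-P2-Y6-F9-P4-Y9-S2-DC: 6+15+17+10+19+8+1 = 76  ← best
The minimum is 76.
One optimal route: DC → P2 → Y6 → F9 → P4 → Y9 → S2 → DC (or its reverse).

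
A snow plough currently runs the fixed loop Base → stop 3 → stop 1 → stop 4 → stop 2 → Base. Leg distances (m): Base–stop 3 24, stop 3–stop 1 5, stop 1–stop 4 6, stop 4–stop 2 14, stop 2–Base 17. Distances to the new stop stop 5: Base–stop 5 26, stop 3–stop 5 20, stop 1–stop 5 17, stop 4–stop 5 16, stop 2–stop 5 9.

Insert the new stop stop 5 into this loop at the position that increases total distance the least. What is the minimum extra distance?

Insertion cost between consecutive stops i–j is d(i,stop 5) + d(stop 5,j) − d(i,j):
  between Base and stop 3: 26 + 20 − 24 = 22
  between stop 3 and stop 1: 20 + 17 − 5 = 32
  between stop 1 and stop 4: 17 + 16 − 6 = 27
  between stop 4 and stop 2: 16 + 9 − 14 = 11
  between stop 2 and Base: 9 + 26 − 17 = 18
Cheapest insertion is between stop 4 and stop 2, adding 11.
New total = 66 + 11 = 77.

+11 m — insert stop 5 between stop 4 and stop 2.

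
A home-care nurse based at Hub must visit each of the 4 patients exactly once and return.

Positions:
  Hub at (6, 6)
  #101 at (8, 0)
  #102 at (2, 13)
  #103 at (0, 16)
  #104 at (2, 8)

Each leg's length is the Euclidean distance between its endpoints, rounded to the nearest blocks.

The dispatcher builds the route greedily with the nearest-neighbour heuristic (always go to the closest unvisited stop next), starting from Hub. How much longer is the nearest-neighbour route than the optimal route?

The nearest-neighbour route is 1 blocks longer than optimal.

Hub: #104=4, #101=6, #102=8, #103=12 ⇒ #104
#104: #102=5, #103=8, #101=10 ⇒ #102
#102: #103=4, #101=14 ⇒ #103
#103: #101=18 ⇒ #101
NN route Hub → #104 → #102 → #103 → #101 → Hub costs 37.
Optimal: Hub → #101 → #102 → #103 → #104 → Hub costs 36 (by enumerating all 12 distinct tours).
Excess = 37 − 36 = 1.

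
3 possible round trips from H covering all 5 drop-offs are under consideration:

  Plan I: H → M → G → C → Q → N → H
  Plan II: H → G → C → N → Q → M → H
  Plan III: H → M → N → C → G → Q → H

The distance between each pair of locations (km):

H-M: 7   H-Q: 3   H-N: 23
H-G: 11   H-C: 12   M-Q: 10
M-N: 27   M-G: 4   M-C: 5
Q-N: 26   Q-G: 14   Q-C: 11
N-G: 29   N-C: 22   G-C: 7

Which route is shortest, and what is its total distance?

Plan I: 7 + 4 + 7 + 11 + 26 + 23 = 78
Plan II: 11 + 7 + 22 + 26 + 10 + 7 = 83
Plan III: 7 + 27 + 22 + 7 + 14 + 3 = 80

Shortest is Plan I, total 78 km.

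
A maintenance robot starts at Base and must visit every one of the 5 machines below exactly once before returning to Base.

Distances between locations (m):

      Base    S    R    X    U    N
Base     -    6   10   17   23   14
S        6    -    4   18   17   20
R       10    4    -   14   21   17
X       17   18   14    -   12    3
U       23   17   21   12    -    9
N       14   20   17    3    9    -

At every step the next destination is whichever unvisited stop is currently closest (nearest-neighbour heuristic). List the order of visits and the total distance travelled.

From Base: distances to unvisited — S=6, R=10, N=14, X=17, U=23. Nearest is S (6).
From S: distances to unvisited — R=4, U=17, X=18, N=20. Nearest is R (4).
From R: distances to unvisited — X=14, N=17, U=21. Nearest is X (14).
From X: distances to unvisited — N=3, U=12. Nearest is N (3).
From N: distances to unvisited — U=9. Nearest is U (9).
Return U→Base: 23.
Total = 6 + 4 + 14 + 3 + 9 + 23 = 59.

Total distance 59 m via the nearest-neighbour route Base → S → R → X → N → U → Base.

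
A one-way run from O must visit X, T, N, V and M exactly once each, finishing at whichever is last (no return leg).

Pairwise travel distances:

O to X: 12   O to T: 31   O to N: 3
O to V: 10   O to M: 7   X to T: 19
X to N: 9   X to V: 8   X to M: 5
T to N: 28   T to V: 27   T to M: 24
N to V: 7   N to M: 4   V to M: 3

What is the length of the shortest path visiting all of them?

37 — the minimum one-way total.

There are 5! = 120 possible orderings.
O - X - T - N - V - M: 12+19+28+7+3 = 69
O - X - T - N - M - V: 12+19+28+4+3 = 66
O - X - T - V - N - M: 12+19+27+7+4 = 69
O - X - T - V - M - N: 12+19+27+3+4 = 65
O - X - T - M - N - V: 12+19+24+4+7 = 66
O - X - T - M - V - N: 12+19+24+3+7 = 65
O - X - N - T - V - M: 12+9+28+27+3 = 79
O - X - N - T - M - V: 12+9+28+24+3 = 76
O - X - N - V - T - M: 12+9+7+27+24 = 79
O - X - N - V - M - T: 12+9+7+3+24 = 55
O - X - N - M - T - V: 12+9+4+24+27 = 76
O - X - N - M - V - T: 12+9+4+3+27 = 55
O - X - V - T - N - M: 12+8+27+28+4 = 79
O - X - V - T - M - N: 12+8+27+24+4 = 75
… (106 more)
O - N - V - M - X - T: 3+7+3+5+19 = 37  ← best
The minimum is 37.
One shortest path: O → N → V → M → X → T.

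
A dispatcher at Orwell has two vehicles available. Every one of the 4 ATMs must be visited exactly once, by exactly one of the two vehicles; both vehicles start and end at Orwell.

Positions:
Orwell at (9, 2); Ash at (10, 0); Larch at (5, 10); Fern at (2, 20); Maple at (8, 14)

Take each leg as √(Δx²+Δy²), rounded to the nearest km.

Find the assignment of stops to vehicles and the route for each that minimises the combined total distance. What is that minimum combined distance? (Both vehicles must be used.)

Minimum combined distance: 43 km.

Check every non-empty split of the stops between the two vehicles; for each half take its own optimal tour:
  {Ash} + {Larch, Fern, Maple}: 4 + 39 = 43
  {Larch} + {Ash, Fern, Maple}: 18 + 43 = 61
  {Ash, Larch} + {Fern, Maple}: 22 + 39 = 61
  {Fern} + {Ash, Larch, Maple}: 38 + 30 = 68
  {Ash, Fern} + {Larch, Maple}: 43 + 26 = 69
  {Larch, Fern} + {Ash, Maple}: 38 + 28 = 66
  … (7 splits in total)
Best: vehicle 1 Orwell → Ash → Orwell = 4; vehicle 2 Orwell → Larch → Fern → Maple → Orwell = 39; combined 43.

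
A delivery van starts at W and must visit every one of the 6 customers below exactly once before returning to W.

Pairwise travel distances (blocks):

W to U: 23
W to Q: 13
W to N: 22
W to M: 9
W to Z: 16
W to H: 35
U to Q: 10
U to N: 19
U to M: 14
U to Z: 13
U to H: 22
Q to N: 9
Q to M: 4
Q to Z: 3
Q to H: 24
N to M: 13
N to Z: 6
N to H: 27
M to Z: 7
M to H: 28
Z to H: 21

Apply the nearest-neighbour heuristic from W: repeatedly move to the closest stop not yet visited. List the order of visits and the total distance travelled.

W → [M:9 / Q:13 / Z:16 / N:22 / U:23 / H:35] → M (9)
M → [Q:4 / Z:7 / N:13 / U:14 / H:28] → Q (4)
Q → [Z:3 / N:9 / U:10 / H:24] → Z (3)
Z → [N:6 / U:13 / H:21] → N (6)
N → [U:19 / H:27] → U (19)
U → [H:22] → H (22)
Return H→W: 35.
Total = 9 + 4 + 3 + 6 + 19 + 22 + 35 = 98.

Total distance 98 blocks via the nearest-neighbour route W → M → Q → Z → N → U → H → W.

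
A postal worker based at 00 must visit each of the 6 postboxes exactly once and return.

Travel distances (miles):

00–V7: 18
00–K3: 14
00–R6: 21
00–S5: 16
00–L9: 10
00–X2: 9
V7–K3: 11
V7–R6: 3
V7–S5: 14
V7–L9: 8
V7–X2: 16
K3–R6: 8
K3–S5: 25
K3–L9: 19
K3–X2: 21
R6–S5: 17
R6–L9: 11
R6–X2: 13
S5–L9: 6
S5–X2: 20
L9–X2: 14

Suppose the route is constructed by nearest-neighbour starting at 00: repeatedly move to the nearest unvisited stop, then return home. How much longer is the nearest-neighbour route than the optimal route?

10 miles longer than the optimal tour.

From 00: X2=9, L9=10, K3=14, S5=16, V7=18, R6=21 → choose X2 (9).
From X2: R6=13, L9=14, V7=16, S5=20, K3=21 → choose R6 (13).
From R6: V7=3, K3=8, L9=11, S5=17 → choose V7 (3).
From V7: L9=8, K3=11, S5=14 → choose L9 (8).
From L9: S5=6, K3=19 → choose S5 (6).
From S5: K3=25 → choose K3 (25).
NN route 00 → X2 → R6 → V7 → L9 → S5 → K3 → 00 costs 78.
Optimal: 00 → K3 → R6 → V7 → S5 → L9 → X2 → 00 costs 68 (by enumerating all 360 distinct tours).
Excess = 78 − 68 = 10.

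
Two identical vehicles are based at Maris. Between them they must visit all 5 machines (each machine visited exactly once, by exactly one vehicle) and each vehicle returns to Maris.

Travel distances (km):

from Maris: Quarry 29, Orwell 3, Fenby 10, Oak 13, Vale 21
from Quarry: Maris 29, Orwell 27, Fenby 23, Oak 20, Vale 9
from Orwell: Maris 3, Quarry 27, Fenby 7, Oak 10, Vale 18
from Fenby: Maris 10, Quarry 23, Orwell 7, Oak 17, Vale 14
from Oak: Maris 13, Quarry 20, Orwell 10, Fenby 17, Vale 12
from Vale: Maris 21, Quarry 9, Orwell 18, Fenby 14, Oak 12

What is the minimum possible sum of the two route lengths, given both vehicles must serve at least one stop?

Minimum combined distance: 72 km.

Try each way of splitting the stops between the two vehicles (each non-empty) and, for each split, find the best tour for each vehicle:
  {Quarry} + {Orwell, Fenby, Oak, Vale}: 58 + 49 = 107
  {Orwell} + {Quarry, Fenby, Oak, Vale}: 6 + 66 = 72
  {Quarry, Orwell} + {Fenby, Oak, Vale}: 59 + 49 = 108
  {Fenby} + {Quarry, Orwell, Oak, Vale}: 20 + 63 = 83
  {Quarry, Fenby} + {Orwell, Oak, Vale}: 62 + 46 = 108
  {Orwell, Fenby} + {Quarry, Oak, Vale}: 20 + 63 = 83
  … (15 splits in total)
Best: vehicle 1 Maris → Orwell → Maris = 6; vehicle 2 Maris → Fenby → Vale → Quarry → Oak → Maris = 66; combined 72.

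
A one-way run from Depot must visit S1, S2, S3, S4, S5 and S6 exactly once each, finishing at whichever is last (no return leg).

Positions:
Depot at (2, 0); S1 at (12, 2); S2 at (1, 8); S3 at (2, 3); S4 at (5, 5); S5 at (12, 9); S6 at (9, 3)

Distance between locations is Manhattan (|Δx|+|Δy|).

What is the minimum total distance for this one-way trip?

There are 6! = 720 possible orderings.
Depot - S1 - S2 - S3 - S4 - S5 - S6: 12+17+6+5+11+9 = 60
Depot - S1 - S2 - S3 - S4 - S6 - S5: 12+17+6+5+6+9 = 55
Depot - S1 - S2 - S3 - S5 - S4 - S6: 12+17+6+16+11+6 = 68
Depot - S1 - S2 - S3 - S5 - S6 - S4: 12+17+6+16+9+6 = 66
Depot - S1 - S2 - S3 - S6 - S4 - S5: 12+17+6+7+6+11 = 59
Depot - S1 - S2 - S3 - S6 - S5 - S4: 12+17+6+7+9+11 = 62
Depot - S1 - S2 - S4 - S3 - S5 - S6: 12+17+7+5+16+9 = 66
Depot - S1 - S2 - S4 - S3 - S6 - S5: 12+17+7+5+7+9 = 57
… (712 more)
Depot - S3 - S2 - S4 - S6 - S1 - S5: 3+6+7+6+4+7 = 33  ← best
The minimum is 33.
One shortest path: Depot → S3 → S2 → S4 → S6 → S1 → S5.

Minimum one-way distance = 33.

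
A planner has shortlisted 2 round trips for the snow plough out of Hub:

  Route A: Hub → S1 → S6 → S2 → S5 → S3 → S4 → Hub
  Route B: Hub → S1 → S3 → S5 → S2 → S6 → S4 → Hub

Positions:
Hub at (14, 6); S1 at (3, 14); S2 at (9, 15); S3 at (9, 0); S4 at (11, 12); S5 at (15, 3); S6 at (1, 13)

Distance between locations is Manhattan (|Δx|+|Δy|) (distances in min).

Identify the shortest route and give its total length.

Route A: 19 + 3 + 10 + 18 + 9 + 14 + 9 = 82
Route B: 19 + 20 + 9 + 18 + 10 + 11 + 9 = 96

Shortest is Route A, total 82 min.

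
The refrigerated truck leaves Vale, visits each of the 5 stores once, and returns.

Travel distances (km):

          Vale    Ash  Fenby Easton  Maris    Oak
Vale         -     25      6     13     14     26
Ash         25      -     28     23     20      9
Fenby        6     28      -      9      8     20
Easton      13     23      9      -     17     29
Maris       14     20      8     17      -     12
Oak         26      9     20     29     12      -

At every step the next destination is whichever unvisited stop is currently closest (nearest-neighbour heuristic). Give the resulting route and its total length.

At Vale the remaining stops are Fenby 6, Easton 13, Maris 14, Ash 25, Oak 26; go to Fenby.
At Fenby the remaining stops are Maris 8, Easton 9, Oak 20, Ash 28; go to Maris.
At Maris the remaining stops are Oak 12, Easton 17, Ash 20; go to Oak.
At Oak the remaining stops are Ash 9, Easton 29; go to Ash.
At Ash the remaining stops are Easton 23; go to Easton.
Return Easton→Vale: 13.
Total = 6 + 8 + 12 + 9 + 23 + 13 = 71.

Nearest-neighbour total = 71 km; route Vale → Fenby → Maris → Oak → Ash → Easton → Vale.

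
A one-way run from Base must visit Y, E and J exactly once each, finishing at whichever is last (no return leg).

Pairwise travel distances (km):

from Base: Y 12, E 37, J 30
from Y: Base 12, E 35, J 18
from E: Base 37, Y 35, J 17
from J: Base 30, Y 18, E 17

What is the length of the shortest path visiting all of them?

Shortest open route: 47 km.

There are 3! = 6 possible orderings.
Base → Y → E → J: 12+35+17 = 64
Base → Y → J → E: 12+18+17 = 47
Base → E → Y → J: 37+35+18 = 90
Base → E → J → Y: 37+17+18 = 72
Base → J → Y → E: 30+18+35 = 83
Base → J → E → Y: 30+17+35 = 82
The minimum is 47.
One shortest path: Base → Y → J → E.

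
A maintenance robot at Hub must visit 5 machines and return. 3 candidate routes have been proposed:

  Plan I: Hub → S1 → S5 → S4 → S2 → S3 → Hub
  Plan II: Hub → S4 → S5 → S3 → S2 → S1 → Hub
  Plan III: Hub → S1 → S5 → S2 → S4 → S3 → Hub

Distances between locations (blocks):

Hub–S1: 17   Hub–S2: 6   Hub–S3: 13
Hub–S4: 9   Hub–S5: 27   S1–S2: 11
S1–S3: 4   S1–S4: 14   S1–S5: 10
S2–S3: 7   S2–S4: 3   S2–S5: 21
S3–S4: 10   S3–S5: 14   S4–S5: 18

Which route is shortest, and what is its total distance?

68 blocks — Plan I is the shortest.

Plan I: 17 + 10 + 18 + 3 + 7 + 13 = 68
Plan II: 9 + 18 + 14 + 7 + 11 + 17 = 76
Plan III: 17 + 10 + 21 + 3 + 10 + 13 = 74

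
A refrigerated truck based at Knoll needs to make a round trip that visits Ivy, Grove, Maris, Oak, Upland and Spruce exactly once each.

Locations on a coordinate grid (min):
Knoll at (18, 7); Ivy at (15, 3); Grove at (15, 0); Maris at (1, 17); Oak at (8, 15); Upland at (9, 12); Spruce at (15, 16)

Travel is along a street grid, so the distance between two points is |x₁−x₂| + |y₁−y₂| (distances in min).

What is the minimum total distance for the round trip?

There are 360 distinct closed tours to check (reversals are equivalent).
Knoll→Ivy→Grove→Maris→Oak→Upland→Spruce→Knoll: 7+3+31+9+4+10+12 = 76
Knoll→Ivy→Grove→Maris→Oak→Spruce→Upland→Knoll: 7+3+31+9+8+10+14 = 82
Knoll→Ivy→Grove→Maris→Upland→Oak→Spruce→Knoll: 7+3+31+13+4+8+12 = 78
Knoll→Ivy→Grove→Maris→Upland→Spruce→Oak→Knoll: 7+3+31+13+10+8+18 = 90
Knoll→Ivy→Grove→Maris→Spruce→Oak→Upland→Knoll: 7+3+31+15+8+4+14 = 82
Knoll→Ivy→Grove→Maris→Spruce→Upland→Oak→Knoll: 7+3+31+15+10+4+18 = 88
Knoll→Ivy→Grove→Oak→Maris→Upland→Spruce→Knoll: 7+3+22+9+13+10+12 = 76
Knoll→Ivy→Grove→Oak→Maris→Spruce→Upland→Knoll: 7+3+22+9+15+10+14 = 80
… (352 more)
Knoll→Ivy→Grove→Upland→Oak→Maris→Spruce→Knoll: 7+3+18+4+9+15+12 = 68  ← best
The minimum is 68.
One optimal route: Knoll → Ivy → Grove → Upland → Oak → Maris → Spruce → Knoll (or its reverse).

Minimum total distance: 68 min.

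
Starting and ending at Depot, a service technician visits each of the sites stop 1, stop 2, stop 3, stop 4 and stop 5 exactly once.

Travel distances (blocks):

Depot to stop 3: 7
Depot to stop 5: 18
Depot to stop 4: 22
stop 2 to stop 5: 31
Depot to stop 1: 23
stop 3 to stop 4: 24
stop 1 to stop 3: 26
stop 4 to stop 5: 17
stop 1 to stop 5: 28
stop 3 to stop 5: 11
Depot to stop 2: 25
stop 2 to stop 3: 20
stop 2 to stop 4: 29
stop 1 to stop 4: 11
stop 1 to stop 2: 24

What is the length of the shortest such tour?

95 blocks — the shortest possible round trip.

There are 60 distinct closed tours to check (reversals are equivalent).
Depot - stop 1 - stop 2 - stop 3 - stop 4 - stop 5 - Depot: 23+24+20+24+17+18 = 126
Depot - stop 1 - stop 2 - stop 3 - stop 5 - stop 4 - Depot: 23+24+20+11+17+22 = 117
Depot - stop 1 - stop 2 - stop 4 - stop 3 - stop 5 - Depot: 23+24+29+24+11+18 = 129
Depot - stop 1 - stop 2 - stop 4 - stop 5 - stop 3 - Depot: 23+24+29+17+11+7 = 111
Depot - stop 1 - stop 2 - stop 5 - stop 3 - stop 4 - Depot: 23+24+31+11+24+22 = 135
Depot - stop 1 - stop 2 - stop 5 - stop 4 - stop 3 - Depot: 23+24+31+17+24+7 = 126
Depot - stop 1 - stop 3 - stop 2 - stop 4 - stop 5 - Depot: 23+26+20+29+17+18 = 133
Depot - stop 1 - stop 3 - stop 2 - stop 5 - stop 4 - Depot: 23+26+20+31+17+22 = 139
Depot - stop 1 - stop 3 - stop 4 - stop 2 - stop 5 - Depot: 23+26+24+29+31+18 = 151
Depot - stop 1 - stop 3 - stop 4 - stop 5 - stop 2 - Depot: 23+26+24+17+31+25 = 146
Depot - stop 1 - stop 3 - stop 5 - stop 2 - stop 4 - Depot: 23+26+11+31+29+22 = 142
Depot - stop 1 - stop 3 - stop 5 - stop 4 - stop 2 - Depot: 23+26+11+17+29+25 = 131
Depot - stop 1 - stop 4 - stop 2 - stop 3 - stop 5 - Depot: 23+11+29+20+11+18 = 112
Depot - stop 1 - stop 4 - stop 2 - stop 5 - stop 3 - Depot: 23+11+29+31+11+7 = 112
… (46 more)
Depot - stop 2 - stop 1 - stop 4 - stop 5 - stop 3 - Depot: 25+24+11+17+11+7 = 95  ← best
The minimum is 95.
One optimal route: Depot → stop 2 → stop 1 → stop 4 → stop 5 → stop 3 → Depot (or its reverse).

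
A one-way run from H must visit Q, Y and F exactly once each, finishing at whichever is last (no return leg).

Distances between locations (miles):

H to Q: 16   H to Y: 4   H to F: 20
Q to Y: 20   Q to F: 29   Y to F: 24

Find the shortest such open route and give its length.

There are 3! = 6 possible orderings.
H→Q→Y→F: 16+20+24 = 60
H→Q→F→Y: 16+29+24 = 69
H→Y→Q→F: 4+20+29 = 53
H→Y→F→Q: 4+24+29 = 57
H→F→Q→Y: 20+29+20 = 69
H→F→Y→Q: 20+24+20 = 64
The minimum is 53.
One shortest path: H → Y → Q → F.

Minimum one-way distance = 53 miles.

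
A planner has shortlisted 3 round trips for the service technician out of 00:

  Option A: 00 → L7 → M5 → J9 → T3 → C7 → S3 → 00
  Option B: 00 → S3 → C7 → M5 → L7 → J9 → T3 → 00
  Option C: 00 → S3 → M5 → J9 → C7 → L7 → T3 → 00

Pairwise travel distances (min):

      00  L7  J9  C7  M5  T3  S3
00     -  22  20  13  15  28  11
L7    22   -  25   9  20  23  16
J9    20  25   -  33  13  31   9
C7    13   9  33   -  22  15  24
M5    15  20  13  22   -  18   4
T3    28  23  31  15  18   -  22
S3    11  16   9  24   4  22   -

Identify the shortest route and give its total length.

Option A: 22 + 20 + 13 + 31 + 15 + 24 + 11 = 136
Option B: 11 + 24 + 22 + 20 + 25 + 31 + 28 = 161
Option C: 11 + 4 + 13 + 33 + 9 + 23 + 28 = 121

Shortest is Option C, total 121 min.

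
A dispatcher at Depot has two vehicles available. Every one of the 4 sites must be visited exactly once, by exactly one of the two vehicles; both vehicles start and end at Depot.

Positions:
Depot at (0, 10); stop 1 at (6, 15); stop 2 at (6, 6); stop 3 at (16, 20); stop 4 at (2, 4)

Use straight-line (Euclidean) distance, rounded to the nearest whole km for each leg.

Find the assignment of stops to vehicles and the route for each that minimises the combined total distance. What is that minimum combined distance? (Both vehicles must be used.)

Minimum combined distance: 55 km.

There are 2^3 − 1 = 7 ways to divide the 4 stops into two non-empty groups. For each, the best each vehicle can do is its own shortest tour through its group:
  {stop 1} + {stop 2, stop 3, stop 4}: 16 + 46 = 62
  {stop 2} + {stop 1, stop 3, stop 4}: 14 + 46 = 60
  {stop 1, stop 2} + {stop 3, stop 4}: 24 + 46 = 70
  {stop 3} + {stop 1, stop 2, stop 4}: 38 + 27 = 65
  {stop 1, stop 3} + {stop 2, stop 4}: 38 + 17 = 55
  {stop 2, stop 3} + {stop 1, stop 4}: 43 + 26 = 69
  … (7 splits in total)
Best: vehicle 1 Depot → stop 1 → stop 3 → Depot = 38; vehicle 2 Depot → stop 2 → stop 4 → Depot = 17; combined 55.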